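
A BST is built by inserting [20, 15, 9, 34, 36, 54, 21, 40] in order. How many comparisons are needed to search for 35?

Search path for 35: 20 -> 34 -> 36
Found: False
Comparisons: 3


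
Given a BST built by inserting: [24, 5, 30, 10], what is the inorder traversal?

Tree insertion order: [24, 5, 30, 10]
Tree (level-order array): [24, 5, 30, None, 10]
Inorder traversal: [5, 10, 24, 30]


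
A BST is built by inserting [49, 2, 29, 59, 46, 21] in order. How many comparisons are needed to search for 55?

Search path for 55: 49 -> 59
Found: False
Comparisons: 2


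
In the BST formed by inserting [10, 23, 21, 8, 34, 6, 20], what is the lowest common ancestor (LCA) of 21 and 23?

Tree insertion order: [10, 23, 21, 8, 34, 6, 20]
Tree (level-order array): [10, 8, 23, 6, None, 21, 34, None, None, 20]
In a BST, the LCA of p=21, q=23 is the first node v on the
root-to-leaf path with p <= v <= q (go left if both < v, right if both > v).
Walk from root:
  at 10: both 21 and 23 > 10, go right
  at 23: 21 <= 23 <= 23, this is the LCA
LCA = 23


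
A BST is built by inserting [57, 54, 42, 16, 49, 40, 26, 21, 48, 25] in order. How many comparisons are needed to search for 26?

Search path for 26: 57 -> 54 -> 42 -> 16 -> 40 -> 26
Found: True
Comparisons: 6


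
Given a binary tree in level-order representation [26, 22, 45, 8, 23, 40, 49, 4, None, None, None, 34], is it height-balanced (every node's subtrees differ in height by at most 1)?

Tree (level-order array): [26, 22, 45, 8, 23, 40, 49, 4, None, None, None, 34]
Definition: a tree is height-balanced if, at every node, |h(left) - h(right)| <= 1 (empty subtree has height -1).
Bottom-up per-node check:
  node 4: h_left=-1, h_right=-1, diff=0 [OK], height=0
  node 8: h_left=0, h_right=-1, diff=1 [OK], height=1
  node 23: h_left=-1, h_right=-1, diff=0 [OK], height=0
  node 22: h_left=1, h_right=0, diff=1 [OK], height=2
  node 34: h_left=-1, h_right=-1, diff=0 [OK], height=0
  node 40: h_left=0, h_right=-1, diff=1 [OK], height=1
  node 49: h_left=-1, h_right=-1, diff=0 [OK], height=0
  node 45: h_left=1, h_right=0, diff=1 [OK], height=2
  node 26: h_left=2, h_right=2, diff=0 [OK], height=3
All nodes satisfy the balance condition.
Result: Balanced


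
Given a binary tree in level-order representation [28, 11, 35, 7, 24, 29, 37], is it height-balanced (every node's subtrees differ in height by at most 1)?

Tree (level-order array): [28, 11, 35, 7, 24, 29, 37]
Definition: a tree is height-balanced if, at every node, |h(left) - h(right)| <= 1 (empty subtree has height -1).
Bottom-up per-node check:
  node 7: h_left=-1, h_right=-1, diff=0 [OK], height=0
  node 24: h_left=-1, h_right=-1, diff=0 [OK], height=0
  node 11: h_left=0, h_right=0, diff=0 [OK], height=1
  node 29: h_left=-1, h_right=-1, diff=0 [OK], height=0
  node 37: h_left=-1, h_right=-1, diff=0 [OK], height=0
  node 35: h_left=0, h_right=0, diff=0 [OK], height=1
  node 28: h_left=1, h_right=1, diff=0 [OK], height=2
All nodes satisfy the balance condition.
Result: Balanced


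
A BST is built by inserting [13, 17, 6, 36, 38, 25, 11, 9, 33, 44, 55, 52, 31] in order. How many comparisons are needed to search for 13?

Search path for 13: 13
Found: True
Comparisons: 1


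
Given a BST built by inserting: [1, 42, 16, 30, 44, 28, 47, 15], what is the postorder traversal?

Tree insertion order: [1, 42, 16, 30, 44, 28, 47, 15]
Tree (level-order array): [1, None, 42, 16, 44, 15, 30, None, 47, None, None, 28]
Postorder traversal: [15, 28, 30, 16, 47, 44, 42, 1]


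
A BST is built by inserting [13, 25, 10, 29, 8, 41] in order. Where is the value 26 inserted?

Starting tree (level order): [13, 10, 25, 8, None, None, 29, None, None, None, 41]
Insertion path: 13 -> 25 -> 29
Result: insert 26 as left child of 29
Final tree (level order): [13, 10, 25, 8, None, None, 29, None, None, 26, 41]


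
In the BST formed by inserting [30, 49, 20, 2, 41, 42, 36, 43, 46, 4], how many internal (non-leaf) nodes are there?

Tree built from: [30, 49, 20, 2, 41, 42, 36, 43, 46, 4]
Tree (level-order array): [30, 20, 49, 2, None, 41, None, None, 4, 36, 42, None, None, None, None, None, 43, None, 46]
Rule: An internal node has at least one child.
Per-node child counts:
  node 30: 2 child(ren)
  node 20: 1 child(ren)
  node 2: 1 child(ren)
  node 4: 0 child(ren)
  node 49: 1 child(ren)
  node 41: 2 child(ren)
  node 36: 0 child(ren)
  node 42: 1 child(ren)
  node 43: 1 child(ren)
  node 46: 0 child(ren)
Matching nodes: [30, 20, 2, 49, 41, 42, 43]
Count of internal (non-leaf) nodes: 7


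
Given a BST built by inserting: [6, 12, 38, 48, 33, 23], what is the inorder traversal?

Tree insertion order: [6, 12, 38, 48, 33, 23]
Tree (level-order array): [6, None, 12, None, 38, 33, 48, 23]
Inorder traversal: [6, 12, 23, 33, 38, 48]


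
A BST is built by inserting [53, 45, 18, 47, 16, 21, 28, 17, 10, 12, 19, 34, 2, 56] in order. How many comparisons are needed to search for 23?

Search path for 23: 53 -> 45 -> 18 -> 21 -> 28
Found: False
Comparisons: 5


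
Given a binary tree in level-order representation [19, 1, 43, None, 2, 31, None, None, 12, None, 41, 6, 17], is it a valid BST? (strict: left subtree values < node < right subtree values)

Level-order array: [19, 1, 43, None, 2, 31, None, None, 12, None, 41, 6, 17]
Validate using subtree bounds (lo, hi): at each node, require lo < value < hi,
then recurse left with hi=value and right with lo=value.
Preorder trace (stopping at first violation):
  at node 19 with bounds (-inf, +inf): OK
  at node 1 with bounds (-inf, 19): OK
  at node 2 with bounds (1, 19): OK
  at node 12 with bounds (2, 19): OK
  at node 6 with bounds (2, 12): OK
  at node 17 with bounds (12, 19): OK
  at node 43 with bounds (19, +inf): OK
  at node 31 with bounds (19, 43): OK
  at node 41 with bounds (31, 43): OK
No violation found at any node.
Result: Valid BST


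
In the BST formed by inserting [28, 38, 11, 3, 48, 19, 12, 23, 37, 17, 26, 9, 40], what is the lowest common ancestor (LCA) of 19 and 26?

Tree insertion order: [28, 38, 11, 3, 48, 19, 12, 23, 37, 17, 26, 9, 40]
Tree (level-order array): [28, 11, 38, 3, 19, 37, 48, None, 9, 12, 23, None, None, 40, None, None, None, None, 17, None, 26]
In a BST, the LCA of p=19, q=26 is the first node v on the
root-to-leaf path with p <= v <= q (go left if both < v, right if both > v).
Walk from root:
  at 28: both 19 and 26 < 28, go left
  at 11: both 19 and 26 > 11, go right
  at 19: 19 <= 19 <= 26, this is the LCA
LCA = 19


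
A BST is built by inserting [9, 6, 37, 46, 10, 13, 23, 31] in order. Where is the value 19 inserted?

Starting tree (level order): [9, 6, 37, None, None, 10, 46, None, 13, None, None, None, 23, None, 31]
Insertion path: 9 -> 37 -> 10 -> 13 -> 23
Result: insert 19 as left child of 23
Final tree (level order): [9, 6, 37, None, None, 10, 46, None, 13, None, None, None, 23, 19, 31]


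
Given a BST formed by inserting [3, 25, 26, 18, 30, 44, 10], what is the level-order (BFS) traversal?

Tree insertion order: [3, 25, 26, 18, 30, 44, 10]
Tree (level-order array): [3, None, 25, 18, 26, 10, None, None, 30, None, None, None, 44]
BFS from the root, enqueuing left then right child of each popped node:
  queue [3] -> pop 3, enqueue [25], visited so far: [3]
  queue [25] -> pop 25, enqueue [18, 26], visited so far: [3, 25]
  queue [18, 26] -> pop 18, enqueue [10], visited so far: [3, 25, 18]
  queue [26, 10] -> pop 26, enqueue [30], visited so far: [3, 25, 18, 26]
  queue [10, 30] -> pop 10, enqueue [none], visited so far: [3, 25, 18, 26, 10]
  queue [30] -> pop 30, enqueue [44], visited so far: [3, 25, 18, 26, 10, 30]
  queue [44] -> pop 44, enqueue [none], visited so far: [3, 25, 18, 26, 10, 30, 44]
Result: [3, 25, 18, 26, 10, 30, 44]


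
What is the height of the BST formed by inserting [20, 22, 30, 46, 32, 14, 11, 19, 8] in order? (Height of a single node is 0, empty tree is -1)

Insertion order: [20, 22, 30, 46, 32, 14, 11, 19, 8]
Tree (level-order array): [20, 14, 22, 11, 19, None, 30, 8, None, None, None, None, 46, None, None, 32]
Compute height bottom-up (empty subtree = -1):
  height(8) = 1 + max(-1, -1) = 0
  height(11) = 1 + max(0, -1) = 1
  height(19) = 1 + max(-1, -1) = 0
  height(14) = 1 + max(1, 0) = 2
  height(32) = 1 + max(-1, -1) = 0
  height(46) = 1 + max(0, -1) = 1
  height(30) = 1 + max(-1, 1) = 2
  height(22) = 1 + max(-1, 2) = 3
  height(20) = 1 + max(2, 3) = 4
Height = 4


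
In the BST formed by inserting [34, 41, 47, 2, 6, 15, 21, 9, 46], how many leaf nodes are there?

Tree built from: [34, 41, 47, 2, 6, 15, 21, 9, 46]
Tree (level-order array): [34, 2, 41, None, 6, None, 47, None, 15, 46, None, 9, 21]
Rule: A leaf has 0 children.
Per-node child counts:
  node 34: 2 child(ren)
  node 2: 1 child(ren)
  node 6: 1 child(ren)
  node 15: 2 child(ren)
  node 9: 0 child(ren)
  node 21: 0 child(ren)
  node 41: 1 child(ren)
  node 47: 1 child(ren)
  node 46: 0 child(ren)
Matching nodes: [9, 21, 46]
Count of leaf nodes: 3


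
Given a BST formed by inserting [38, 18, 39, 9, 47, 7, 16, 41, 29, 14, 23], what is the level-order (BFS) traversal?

Tree insertion order: [38, 18, 39, 9, 47, 7, 16, 41, 29, 14, 23]
Tree (level-order array): [38, 18, 39, 9, 29, None, 47, 7, 16, 23, None, 41, None, None, None, 14]
BFS from the root, enqueuing left then right child of each popped node:
  queue [38] -> pop 38, enqueue [18, 39], visited so far: [38]
  queue [18, 39] -> pop 18, enqueue [9, 29], visited so far: [38, 18]
  queue [39, 9, 29] -> pop 39, enqueue [47], visited so far: [38, 18, 39]
  queue [9, 29, 47] -> pop 9, enqueue [7, 16], visited so far: [38, 18, 39, 9]
  queue [29, 47, 7, 16] -> pop 29, enqueue [23], visited so far: [38, 18, 39, 9, 29]
  queue [47, 7, 16, 23] -> pop 47, enqueue [41], visited so far: [38, 18, 39, 9, 29, 47]
  queue [7, 16, 23, 41] -> pop 7, enqueue [none], visited so far: [38, 18, 39, 9, 29, 47, 7]
  queue [16, 23, 41] -> pop 16, enqueue [14], visited so far: [38, 18, 39, 9, 29, 47, 7, 16]
  queue [23, 41, 14] -> pop 23, enqueue [none], visited so far: [38, 18, 39, 9, 29, 47, 7, 16, 23]
  queue [41, 14] -> pop 41, enqueue [none], visited so far: [38, 18, 39, 9, 29, 47, 7, 16, 23, 41]
  queue [14] -> pop 14, enqueue [none], visited so far: [38, 18, 39, 9, 29, 47, 7, 16, 23, 41, 14]
Result: [38, 18, 39, 9, 29, 47, 7, 16, 23, 41, 14]


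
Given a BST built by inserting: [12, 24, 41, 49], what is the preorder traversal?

Tree insertion order: [12, 24, 41, 49]
Tree (level-order array): [12, None, 24, None, 41, None, 49]
Preorder traversal: [12, 24, 41, 49]


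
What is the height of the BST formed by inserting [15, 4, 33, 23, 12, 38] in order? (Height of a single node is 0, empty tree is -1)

Insertion order: [15, 4, 33, 23, 12, 38]
Tree (level-order array): [15, 4, 33, None, 12, 23, 38]
Compute height bottom-up (empty subtree = -1):
  height(12) = 1 + max(-1, -1) = 0
  height(4) = 1 + max(-1, 0) = 1
  height(23) = 1 + max(-1, -1) = 0
  height(38) = 1 + max(-1, -1) = 0
  height(33) = 1 + max(0, 0) = 1
  height(15) = 1 + max(1, 1) = 2
Height = 2


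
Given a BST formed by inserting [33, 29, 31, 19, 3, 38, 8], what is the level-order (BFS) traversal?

Tree insertion order: [33, 29, 31, 19, 3, 38, 8]
Tree (level-order array): [33, 29, 38, 19, 31, None, None, 3, None, None, None, None, 8]
BFS from the root, enqueuing left then right child of each popped node:
  queue [33] -> pop 33, enqueue [29, 38], visited so far: [33]
  queue [29, 38] -> pop 29, enqueue [19, 31], visited so far: [33, 29]
  queue [38, 19, 31] -> pop 38, enqueue [none], visited so far: [33, 29, 38]
  queue [19, 31] -> pop 19, enqueue [3], visited so far: [33, 29, 38, 19]
  queue [31, 3] -> pop 31, enqueue [none], visited so far: [33, 29, 38, 19, 31]
  queue [3] -> pop 3, enqueue [8], visited so far: [33, 29, 38, 19, 31, 3]
  queue [8] -> pop 8, enqueue [none], visited so far: [33, 29, 38, 19, 31, 3, 8]
Result: [33, 29, 38, 19, 31, 3, 8]


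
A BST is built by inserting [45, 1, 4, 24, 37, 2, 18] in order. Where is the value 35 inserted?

Starting tree (level order): [45, 1, None, None, 4, 2, 24, None, None, 18, 37]
Insertion path: 45 -> 1 -> 4 -> 24 -> 37
Result: insert 35 as left child of 37
Final tree (level order): [45, 1, None, None, 4, 2, 24, None, None, 18, 37, None, None, 35]


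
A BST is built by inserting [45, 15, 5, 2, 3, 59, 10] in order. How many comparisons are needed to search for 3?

Search path for 3: 45 -> 15 -> 5 -> 2 -> 3
Found: True
Comparisons: 5


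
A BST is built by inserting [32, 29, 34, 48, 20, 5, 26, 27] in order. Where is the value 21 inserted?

Starting tree (level order): [32, 29, 34, 20, None, None, 48, 5, 26, None, None, None, None, None, 27]
Insertion path: 32 -> 29 -> 20 -> 26
Result: insert 21 as left child of 26
Final tree (level order): [32, 29, 34, 20, None, None, 48, 5, 26, None, None, None, None, 21, 27]


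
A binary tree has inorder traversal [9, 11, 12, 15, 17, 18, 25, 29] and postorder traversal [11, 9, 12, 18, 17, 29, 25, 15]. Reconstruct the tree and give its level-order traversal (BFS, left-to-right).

Inorder:   [9, 11, 12, 15, 17, 18, 25, 29]
Postorder: [11, 9, 12, 18, 17, 29, 25, 15]
Algorithm: postorder visits root last, so walk postorder right-to-left;
each value is the root of the current inorder slice — split it at that
value, recurse on the right subtree first, then the left.
Recursive splits:
  root=15; inorder splits into left=[9, 11, 12], right=[17, 18, 25, 29]
  root=25; inorder splits into left=[17, 18], right=[29]
  root=29; inorder splits into left=[], right=[]
  root=17; inorder splits into left=[], right=[18]
  root=18; inorder splits into left=[], right=[]
  root=12; inorder splits into left=[9, 11], right=[]
  root=9; inorder splits into left=[], right=[11]
  root=11; inorder splits into left=[], right=[]
Reconstructed level-order: [15, 12, 25, 9, 17, 29, 11, 18]


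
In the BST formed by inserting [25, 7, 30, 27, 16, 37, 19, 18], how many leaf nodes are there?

Tree built from: [25, 7, 30, 27, 16, 37, 19, 18]
Tree (level-order array): [25, 7, 30, None, 16, 27, 37, None, 19, None, None, None, None, 18]
Rule: A leaf has 0 children.
Per-node child counts:
  node 25: 2 child(ren)
  node 7: 1 child(ren)
  node 16: 1 child(ren)
  node 19: 1 child(ren)
  node 18: 0 child(ren)
  node 30: 2 child(ren)
  node 27: 0 child(ren)
  node 37: 0 child(ren)
Matching nodes: [18, 27, 37]
Count of leaf nodes: 3


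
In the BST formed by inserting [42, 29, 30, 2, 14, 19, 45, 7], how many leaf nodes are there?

Tree built from: [42, 29, 30, 2, 14, 19, 45, 7]
Tree (level-order array): [42, 29, 45, 2, 30, None, None, None, 14, None, None, 7, 19]
Rule: A leaf has 0 children.
Per-node child counts:
  node 42: 2 child(ren)
  node 29: 2 child(ren)
  node 2: 1 child(ren)
  node 14: 2 child(ren)
  node 7: 0 child(ren)
  node 19: 0 child(ren)
  node 30: 0 child(ren)
  node 45: 0 child(ren)
Matching nodes: [7, 19, 30, 45]
Count of leaf nodes: 4


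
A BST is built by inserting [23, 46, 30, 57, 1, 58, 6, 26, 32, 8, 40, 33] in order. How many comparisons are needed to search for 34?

Search path for 34: 23 -> 46 -> 30 -> 32 -> 40 -> 33
Found: False
Comparisons: 6


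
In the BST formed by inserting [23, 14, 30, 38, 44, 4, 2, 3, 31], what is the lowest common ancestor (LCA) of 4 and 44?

Tree insertion order: [23, 14, 30, 38, 44, 4, 2, 3, 31]
Tree (level-order array): [23, 14, 30, 4, None, None, 38, 2, None, 31, 44, None, 3]
In a BST, the LCA of p=4, q=44 is the first node v on the
root-to-leaf path with p <= v <= q (go left if both < v, right if both > v).
Walk from root:
  at 23: 4 <= 23 <= 44, this is the LCA
LCA = 23


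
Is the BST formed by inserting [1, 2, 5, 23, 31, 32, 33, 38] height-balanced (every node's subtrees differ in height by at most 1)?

Tree (level-order array): [1, None, 2, None, 5, None, 23, None, 31, None, 32, None, 33, None, 38]
Definition: a tree is height-balanced if, at every node, |h(left) - h(right)| <= 1 (empty subtree has height -1).
Bottom-up per-node check:
  node 38: h_left=-1, h_right=-1, diff=0 [OK], height=0
  node 33: h_left=-1, h_right=0, diff=1 [OK], height=1
  node 32: h_left=-1, h_right=1, diff=2 [FAIL (|-1-1|=2 > 1)], height=2
  node 31: h_left=-1, h_right=2, diff=3 [FAIL (|-1-2|=3 > 1)], height=3
  node 23: h_left=-1, h_right=3, diff=4 [FAIL (|-1-3|=4 > 1)], height=4
  node 5: h_left=-1, h_right=4, diff=5 [FAIL (|-1-4|=5 > 1)], height=5
  node 2: h_left=-1, h_right=5, diff=6 [FAIL (|-1-5|=6 > 1)], height=6
  node 1: h_left=-1, h_right=6, diff=7 [FAIL (|-1-6|=7 > 1)], height=7
Node 32 violates the condition: |-1 - 1| = 2 > 1.
Result: Not balanced


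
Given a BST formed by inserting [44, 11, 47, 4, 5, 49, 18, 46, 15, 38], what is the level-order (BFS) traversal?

Tree insertion order: [44, 11, 47, 4, 5, 49, 18, 46, 15, 38]
Tree (level-order array): [44, 11, 47, 4, 18, 46, 49, None, 5, 15, 38]
BFS from the root, enqueuing left then right child of each popped node:
  queue [44] -> pop 44, enqueue [11, 47], visited so far: [44]
  queue [11, 47] -> pop 11, enqueue [4, 18], visited so far: [44, 11]
  queue [47, 4, 18] -> pop 47, enqueue [46, 49], visited so far: [44, 11, 47]
  queue [4, 18, 46, 49] -> pop 4, enqueue [5], visited so far: [44, 11, 47, 4]
  queue [18, 46, 49, 5] -> pop 18, enqueue [15, 38], visited so far: [44, 11, 47, 4, 18]
  queue [46, 49, 5, 15, 38] -> pop 46, enqueue [none], visited so far: [44, 11, 47, 4, 18, 46]
  queue [49, 5, 15, 38] -> pop 49, enqueue [none], visited so far: [44, 11, 47, 4, 18, 46, 49]
  queue [5, 15, 38] -> pop 5, enqueue [none], visited so far: [44, 11, 47, 4, 18, 46, 49, 5]
  queue [15, 38] -> pop 15, enqueue [none], visited so far: [44, 11, 47, 4, 18, 46, 49, 5, 15]
  queue [38] -> pop 38, enqueue [none], visited so far: [44, 11, 47, 4, 18, 46, 49, 5, 15, 38]
Result: [44, 11, 47, 4, 18, 46, 49, 5, 15, 38]


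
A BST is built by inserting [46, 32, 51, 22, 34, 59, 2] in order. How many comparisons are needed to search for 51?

Search path for 51: 46 -> 51
Found: True
Comparisons: 2


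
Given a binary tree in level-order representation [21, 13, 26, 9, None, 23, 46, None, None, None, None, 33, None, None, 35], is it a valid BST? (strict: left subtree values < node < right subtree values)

Level-order array: [21, 13, 26, 9, None, 23, 46, None, None, None, None, 33, None, None, 35]
Validate using subtree bounds (lo, hi): at each node, require lo < value < hi,
then recurse left with hi=value and right with lo=value.
Preorder trace (stopping at first violation):
  at node 21 with bounds (-inf, +inf): OK
  at node 13 with bounds (-inf, 21): OK
  at node 9 with bounds (-inf, 13): OK
  at node 26 with bounds (21, +inf): OK
  at node 23 with bounds (21, 26): OK
  at node 46 with bounds (26, +inf): OK
  at node 33 with bounds (26, 46): OK
  at node 35 with bounds (33, 46): OK
No violation found at any node.
Result: Valid BST


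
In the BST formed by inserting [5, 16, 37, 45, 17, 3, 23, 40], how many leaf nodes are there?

Tree built from: [5, 16, 37, 45, 17, 3, 23, 40]
Tree (level-order array): [5, 3, 16, None, None, None, 37, 17, 45, None, 23, 40]
Rule: A leaf has 0 children.
Per-node child counts:
  node 5: 2 child(ren)
  node 3: 0 child(ren)
  node 16: 1 child(ren)
  node 37: 2 child(ren)
  node 17: 1 child(ren)
  node 23: 0 child(ren)
  node 45: 1 child(ren)
  node 40: 0 child(ren)
Matching nodes: [3, 23, 40]
Count of leaf nodes: 3


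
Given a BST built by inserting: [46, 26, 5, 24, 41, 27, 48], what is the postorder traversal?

Tree insertion order: [46, 26, 5, 24, 41, 27, 48]
Tree (level-order array): [46, 26, 48, 5, 41, None, None, None, 24, 27]
Postorder traversal: [24, 5, 27, 41, 26, 48, 46]


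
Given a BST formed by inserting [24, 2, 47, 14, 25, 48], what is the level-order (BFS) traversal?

Tree insertion order: [24, 2, 47, 14, 25, 48]
Tree (level-order array): [24, 2, 47, None, 14, 25, 48]
BFS from the root, enqueuing left then right child of each popped node:
  queue [24] -> pop 24, enqueue [2, 47], visited so far: [24]
  queue [2, 47] -> pop 2, enqueue [14], visited so far: [24, 2]
  queue [47, 14] -> pop 47, enqueue [25, 48], visited so far: [24, 2, 47]
  queue [14, 25, 48] -> pop 14, enqueue [none], visited so far: [24, 2, 47, 14]
  queue [25, 48] -> pop 25, enqueue [none], visited so far: [24, 2, 47, 14, 25]
  queue [48] -> pop 48, enqueue [none], visited so far: [24, 2, 47, 14, 25, 48]
Result: [24, 2, 47, 14, 25, 48]


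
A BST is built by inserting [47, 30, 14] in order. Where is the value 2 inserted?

Starting tree (level order): [47, 30, None, 14]
Insertion path: 47 -> 30 -> 14
Result: insert 2 as left child of 14
Final tree (level order): [47, 30, None, 14, None, 2]


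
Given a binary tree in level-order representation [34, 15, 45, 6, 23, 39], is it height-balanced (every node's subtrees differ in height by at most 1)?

Tree (level-order array): [34, 15, 45, 6, 23, 39]
Definition: a tree is height-balanced if, at every node, |h(left) - h(right)| <= 1 (empty subtree has height -1).
Bottom-up per-node check:
  node 6: h_left=-1, h_right=-1, diff=0 [OK], height=0
  node 23: h_left=-1, h_right=-1, diff=0 [OK], height=0
  node 15: h_left=0, h_right=0, diff=0 [OK], height=1
  node 39: h_left=-1, h_right=-1, diff=0 [OK], height=0
  node 45: h_left=0, h_right=-1, diff=1 [OK], height=1
  node 34: h_left=1, h_right=1, diff=0 [OK], height=2
All nodes satisfy the balance condition.
Result: Balanced


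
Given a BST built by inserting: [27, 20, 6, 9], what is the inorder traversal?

Tree insertion order: [27, 20, 6, 9]
Tree (level-order array): [27, 20, None, 6, None, None, 9]
Inorder traversal: [6, 9, 20, 27]


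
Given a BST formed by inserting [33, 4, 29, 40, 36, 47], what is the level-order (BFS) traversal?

Tree insertion order: [33, 4, 29, 40, 36, 47]
Tree (level-order array): [33, 4, 40, None, 29, 36, 47]
BFS from the root, enqueuing left then right child of each popped node:
  queue [33] -> pop 33, enqueue [4, 40], visited so far: [33]
  queue [4, 40] -> pop 4, enqueue [29], visited so far: [33, 4]
  queue [40, 29] -> pop 40, enqueue [36, 47], visited so far: [33, 4, 40]
  queue [29, 36, 47] -> pop 29, enqueue [none], visited so far: [33, 4, 40, 29]
  queue [36, 47] -> pop 36, enqueue [none], visited so far: [33, 4, 40, 29, 36]
  queue [47] -> pop 47, enqueue [none], visited so far: [33, 4, 40, 29, 36, 47]
Result: [33, 4, 40, 29, 36, 47]


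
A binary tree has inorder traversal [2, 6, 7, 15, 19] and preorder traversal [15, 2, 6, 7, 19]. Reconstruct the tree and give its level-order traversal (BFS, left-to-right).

Inorder:  [2, 6, 7, 15, 19]
Preorder: [15, 2, 6, 7, 19]
Algorithm: preorder visits root first, so consume preorder in order;
for each root, split the current inorder slice at that value into
left-subtree inorder and right-subtree inorder, then recurse.
Recursive splits:
  root=15; inorder splits into left=[2, 6, 7], right=[19]
  root=2; inorder splits into left=[], right=[6, 7]
  root=6; inorder splits into left=[], right=[7]
  root=7; inorder splits into left=[], right=[]
  root=19; inorder splits into left=[], right=[]
Reconstructed level-order: [15, 2, 19, 6, 7]


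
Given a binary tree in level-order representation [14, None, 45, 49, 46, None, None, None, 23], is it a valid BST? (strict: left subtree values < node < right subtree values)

Level-order array: [14, None, 45, 49, 46, None, None, None, 23]
Validate using subtree bounds (lo, hi): at each node, require lo < value < hi,
then recurse left with hi=value and right with lo=value.
Preorder trace (stopping at first violation):
  at node 14 with bounds (-inf, +inf): OK
  at node 45 with bounds (14, +inf): OK
  at node 49 with bounds (14, 45): VIOLATION
Node 49 violates its bound: not (14 < 49 < 45).
Result: Not a valid BST


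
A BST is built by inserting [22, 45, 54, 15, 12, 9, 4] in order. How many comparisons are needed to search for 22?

Search path for 22: 22
Found: True
Comparisons: 1


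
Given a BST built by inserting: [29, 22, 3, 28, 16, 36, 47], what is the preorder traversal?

Tree insertion order: [29, 22, 3, 28, 16, 36, 47]
Tree (level-order array): [29, 22, 36, 3, 28, None, 47, None, 16]
Preorder traversal: [29, 22, 3, 16, 28, 36, 47]


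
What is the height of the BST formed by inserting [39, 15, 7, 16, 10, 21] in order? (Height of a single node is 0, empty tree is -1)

Insertion order: [39, 15, 7, 16, 10, 21]
Tree (level-order array): [39, 15, None, 7, 16, None, 10, None, 21]
Compute height bottom-up (empty subtree = -1):
  height(10) = 1 + max(-1, -1) = 0
  height(7) = 1 + max(-1, 0) = 1
  height(21) = 1 + max(-1, -1) = 0
  height(16) = 1 + max(-1, 0) = 1
  height(15) = 1 + max(1, 1) = 2
  height(39) = 1 + max(2, -1) = 3
Height = 3


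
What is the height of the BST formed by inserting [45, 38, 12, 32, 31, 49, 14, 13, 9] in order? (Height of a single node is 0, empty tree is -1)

Insertion order: [45, 38, 12, 32, 31, 49, 14, 13, 9]
Tree (level-order array): [45, 38, 49, 12, None, None, None, 9, 32, None, None, 31, None, 14, None, 13]
Compute height bottom-up (empty subtree = -1):
  height(9) = 1 + max(-1, -1) = 0
  height(13) = 1 + max(-1, -1) = 0
  height(14) = 1 + max(0, -1) = 1
  height(31) = 1 + max(1, -1) = 2
  height(32) = 1 + max(2, -1) = 3
  height(12) = 1 + max(0, 3) = 4
  height(38) = 1 + max(4, -1) = 5
  height(49) = 1 + max(-1, -1) = 0
  height(45) = 1 + max(5, 0) = 6
Height = 6


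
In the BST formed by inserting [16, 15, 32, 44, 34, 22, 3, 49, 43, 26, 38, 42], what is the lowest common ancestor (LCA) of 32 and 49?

Tree insertion order: [16, 15, 32, 44, 34, 22, 3, 49, 43, 26, 38, 42]
Tree (level-order array): [16, 15, 32, 3, None, 22, 44, None, None, None, 26, 34, 49, None, None, None, 43, None, None, 38, None, None, 42]
In a BST, the LCA of p=32, q=49 is the first node v on the
root-to-leaf path with p <= v <= q (go left if both < v, right if both > v).
Walk from root:
  at 16: both 32 and 49 > 16, go right
  at 32: 32 <= 32 <= 49, this is the LCA
LCA = 32


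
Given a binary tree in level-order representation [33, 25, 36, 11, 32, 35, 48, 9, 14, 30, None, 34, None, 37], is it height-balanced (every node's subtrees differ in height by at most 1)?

Tree (level-order array): [33, 25, 36, 11, 32, 35, 48, 9, 14, 30, None, 34, None, 37]
Definition: a tree is height-balanced if, at every node, |h(left) - h(right)| <= 1 (empty subtree has height -1).
Bottom-up per-node check:
  node 9: h_left=-1, h_right=-1, diff=0 [OK], height=0
  node 14: h_left=-1, h_right=-1, diff=0 [OK], height=0
  node 11: h_left=0, h_right=0, diff=0 [OK], height=1
  node 30: h_left=-1, h_right=-1, diff=0 [OK], height=0
  node 32: h_left=0, h_right=-1, diff=1 [OK], height=1
  node 25: h_left=1, h_right=1, diff=0 [OK], height=2
  node 34: h_left=-1, h_right=-1, diff=0 [OK], height=0
  node 35: h_left=0, h_right=-1, diff=1 [OK], height=1
  node 37: h_left=-1, h_right=-1, diff=0 [OK], height=0
  node 48: h_left=0, h_right=-1, diff=1 [OK], height=1
  node 36: h_left=1, h_right=1, diff=0 [OK], height=2
  node 33: h_left=2, h_right=2, diff=0 [OK], height=3
All nodes satisfy the balance condition.
Result: Balanced


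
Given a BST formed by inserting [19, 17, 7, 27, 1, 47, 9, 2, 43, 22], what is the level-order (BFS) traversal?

Tree insertion order: [19, 17, 7, 27, 1, 47, 9, 2, 43, 22]
Tree (level-order array): [19, 17, 27, 7, None, 22, 47, 1, 9, None, None, 43, None, None, 2]
BFS from the root, enqueuing left then right child of each popped node:
  queue [19] -> pop 19, enqueue [17, 27], visited so far: [19]
  queue [17, 27] -> pop 17, enqueue [7], visited so far: [19, 17]
  queue [27, 7] -> pop 27, enqueue [22, 47], visited so far: [19, 17, 27]
  queue [7, 22, 47] -> pop 7, enqueue [1, 9], visited so far: [19, 17, 27, 7]
  queue [22, 47, 1, 9] -> pop 22, enqueue [none], visited so far: [19, 17, 27, 7, 22]
  queue [47, 1, 9] -> pop 47, enqueue [43], visited so far: [19, 17, 27, 7, 22, 47]
  queue [1, 9, 43] -> pop 1, enqueue [2], visited so far: [19, 17, 27, 7, 22, 47, 1]
  queue [9, 43, 2] -> pop 9, enqueue [none], visited so far: [19, 17, 27, 7, 22, 47, 1, 9]
  queue [43, 2] -> pop 43, enqueue [none], visited so far: [19, 17, 27, 7, 22, 47, 1, 9, 43]
  queue [2] -> pop 2, enqueue [none], visited so far: [19, 17, 27, 7, 22, 47, 1, 9, 43, 2]
Result: [19, 17, 27, 7, 22, 47, 1, 9, 43, 2]


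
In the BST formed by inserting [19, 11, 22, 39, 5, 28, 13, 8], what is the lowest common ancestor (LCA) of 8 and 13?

Tree insertion order: [19, 11, 22, 39, 5, 28, 13, 8]
Tree (level-order array): [19, 11, 22, 5, 13, None, 39, None, 8, None, None, 28]
In a BST, the LCA of p=8, q=13 is the first node v on the
root-to-leaf path with p <= v <= q (go left if both < v, right if both > v).
Walk from root:
  at 19: both 8 and 13 < 19, go left
  at 11: 8 <= 11 <= 13, this is the LCA
LCA = 11


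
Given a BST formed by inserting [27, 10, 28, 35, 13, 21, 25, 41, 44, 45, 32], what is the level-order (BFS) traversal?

Tree insertion order: [27, 10, 28, 35, 13, 21, 25, 41, 44, 45, 32]
Tree (level-order array): [27, 10, 28, None, 13, None, 35, None, 21, 32, 41, None, 25, None, None, None, 44, None, None, None, 45]
BFS from the root, enqueuing left then right child of each popped node:
  queue [27] -> pop 27, enqueue [10, 28], visited so far: [27]
  queue [10, 28] -> pop 10, enqueue [13], visited so far: [27, 10]
  queue [28, 13] -> pop 28, enqueue [35], visited so far: [27, 10, 28]
  queue [13, 35] -> pop 13, enqueue [21], visited so far: [27, 10, 28, 13]
  queue [35, 21] -> pop 35, enqueue [32, 41], visited so far: [27, 10, 28, 13, 35]
  queue [21, 32, 41] -> pop 21, enqueue [25], visited so far: [27, 10, 28, 13, 35, 21]
  queue [32, 41, 25] -> pop 32, enqueue [none], visited so far: [27, 10, 28, 13, 35, 21, 32]
  queue [41, 25] -> pop 41, enqueue [44], visited so far: [27, 10, 28, 13, 35, 21, 32, 41]
  queue [25, 44] -> pop 25, enqueue [none], visited so far: [27, 10, 28, 13, 35, 21, 32, 41, 25]
  queue [44] -> pop 44, enqueue [45], visited so far: [27, 10, 28, 13, 35, 21, 32, 41, 25, 44]
  queue [45] -> pop 45, enqueue [none], visited so far: [27, 10, 28, 13, 35, 21, 32, 41, 25, 44, 45]
Result: [27, 10, 28, 13, 35, 21, 32, 41, 25, 44, 45]


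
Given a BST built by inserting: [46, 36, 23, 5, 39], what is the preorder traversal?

Tree insertion order: [46, 36, 23, 5, 39]
Tree (level-order array): [46, 36, None, 23, 39, 5]
Preorder traversal: [46, 36, 23, 5, 39]


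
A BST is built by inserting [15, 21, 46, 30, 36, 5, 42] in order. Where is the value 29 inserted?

Starting tree (level order): [15, 5, 21, None, None, None, 46, 30, None, None, 36, None, 42]
Insertion path: 15 -> 21 -> 46 -> 30
Result: insert 29 as left child of 30
Final tree (level order): [15, 5, 21, None, None, None, 46, 30, None, 29, 36, None, None, None, 42]


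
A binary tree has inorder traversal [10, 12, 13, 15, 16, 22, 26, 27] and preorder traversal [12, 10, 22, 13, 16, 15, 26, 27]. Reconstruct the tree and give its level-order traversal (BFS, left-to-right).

Inorder:  [10, 12, 13, 15, 16, 22, 26, 27]
Preorder: [12, 10, 22, 13, 16, 15, 26, 27]
Algorithm: preorder visits root first, so consume preorder in order;
for each root, split the current inorder slice at that value into
left-subtree inorder and right-subtree inorder, then recurse.
Recursive splits:
  root=12; inorder splits into left=[10], right=[13, 15, 16, 22, 26, 27]
  root=10; inorder splits into left=[], right=[]
  root=22; inorder splits into left=[13, 15, 16], right=[26, 27]
  root=13; inorder splits into left=[], right=[15, 16]
  root=16; inorder splits into left=[15], right=[]
  root=15; inorder splits into left=[], right=[]
  root=26; inorder splits into left=[], right=[27]
  root=27; inorder splits into left=[], right=[]
Reconstructed level-order: [12, 10, 22, 13, 26, 16, 27, 15]


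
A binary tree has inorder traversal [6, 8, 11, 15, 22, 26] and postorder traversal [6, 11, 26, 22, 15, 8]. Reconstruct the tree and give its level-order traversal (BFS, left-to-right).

Inorder:   [6, 8, 11, 15, 22, 26]
Postorder: [6, 11, 26, 22, 15, 8]
Algorithm: postorder visits root last, so walk postorder right-to-left;
each value is the root of the current inorder slice — split it at that
value, recurse on the right subtree first, then the left.
Recursive splits:
  root=8; inorder splits into left=[6], right=[11, 15, 22, 26]
  root=15; inorder splits into left=[11], right=[22, 26]
  root=22; inorder splits into left=[], right=[26]
  root=26; inorder splits into left=[], right=[]
  root=11; inorder splits into left=[], right=[]
  root=6; inorder splits into left=[], right=[]
Reconstructed level-order: [8, 6, 15, 11, 22, 26]


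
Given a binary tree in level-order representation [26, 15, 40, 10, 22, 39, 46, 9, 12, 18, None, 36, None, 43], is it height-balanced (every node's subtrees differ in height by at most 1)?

Tree (level-order array): [26, 15, 40, 10, 22, 39, 46, 9, 12, 18, None, 36, None, 43]
Definition: a tree is height-balanced if, at every node, |h(left) - h(right)| <= 1 (empty subtree has height -1).
Bottom-up per-node check:
  node 9: h_left=-1, h_right=-1, diff=0 [OK], height=0
  node 12: h_left=-1, h_right=-1, diff=0 [OK], height=0
  node 10: h_left=0, h_right=0, diff=0 [OK], height=1
  node 18: h_left=-1, h_right=-1, diff=0 [OK], height=0
  node 22: h_left=0, h_right=-1, diff=1 [OK], height=1
  node 15: h_left=1, h_right=1, diff=0 [OK], height=2
  node 36: h_left=-1, h_right=-1, diff=0 [OK], height=0
  node 39: h_left=0, h_right=-1, diff=1 [OK], height=1
  node 43: h_left=-1, h_right=-1, diff=0 [OK], height=0
  node 46: h_left=0, h_right=-1, diff=1 [OK], height=1
  node 40: h_left=1, h_right=1, diff=0 [OK], height=2
  node 26: h_left=2, h_right=2, diff=0 [OK], height=3
All nodes satisfy the balance condition.
Result: Balanced


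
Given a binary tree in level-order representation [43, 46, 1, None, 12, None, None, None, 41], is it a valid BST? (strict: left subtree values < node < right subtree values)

Level-order array: [43, 46, 1, None, 12, None, None, None, 41]
Validate using subtree bounds (lo, hi): at each node, require lo < value < hi,
then recurse left with hi=value and right with lo=value.
Preorder trace (stopping at first violation):
  at node 43 with bounds (-inf, +inf): OK
  at node 46 with bounds (-inf, 43): VIOLATION
Node 46 violates its bound: not (-inf < 46 < 43).
Result: Not a valid BST


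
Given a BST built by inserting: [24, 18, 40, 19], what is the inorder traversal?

Tree insertion order: [24, 18, 40, 19]
Tree (level-order array): [24, 18, 40, None, 19]
Inorder traversal: [18, 19, 24, 40]


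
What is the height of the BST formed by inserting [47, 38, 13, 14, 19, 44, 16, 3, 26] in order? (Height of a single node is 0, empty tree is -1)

Insertion order: [47, 38, 13, 14, 19, 44, 16, 3, 26]
Tree (level-order array): [47, 38, None, 13, 44, 3, 14, None, None, None, None, None, 19, 16, 26]
Compute height bottom-up (empty subtree = -1):
  height(3) = 1 + max(-1, -1) = 0
  height(16) = 1 + max(-1, -1) = 0
  height(26) = 1 + max(-1, -1) = 0
  height(19) = 1 + max(0, 0) = 1
  height(14) = 1 + max(-1, 1) = 2
  height(13) = 1 + max(0, 2) = 3
  height(44) = 1 + max(-1, -1) = 0
  height(38) = 1 + max(3, 0) = 4
  height(47) = 1 + max(4, -1) = 5
Height = 5


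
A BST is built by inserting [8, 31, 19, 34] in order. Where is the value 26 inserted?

Starting tree (level order): [8, None, 31, 19, 34]
Insertion path: 8 -> 31 -> 19
Result: insert 26 as right child of 19
Final tree (level order): [8, None, 31, 19, 34, None, 26]


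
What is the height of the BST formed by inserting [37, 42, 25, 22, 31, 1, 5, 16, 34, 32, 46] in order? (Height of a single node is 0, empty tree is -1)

Insertion order: [37, 42, 25, 22, 31, 1, 5, 16, 34, 32, 46]
Tree (level-order array): [37, 25, 42, 22, 31, None, 46, 1, None, None, 34, None, None, None, 5, 32, None, None, 16]
Compute height bottom-up (empty subtree = -1):
  height(16) = 1 + max(-1, -1) = 0
  height(5) = 1 + max(-1, 0) = 1
  height(1) = 1 + max(-1, 1) = 2
  height(22) = 1 + max(2, -1) = 3
  height(32) = 1 + max(-1, -1) = 0
  height(34) = 1 + max(0, -1) = 1
  height(31) = 1 + max(-1, 1) = 2
  height(25) = 1 + max(3, 2) = 4
  height(46) = 1 + max(-1, -1) = 0
  height(42) = 1 + max(-1, 0) = 1
  height(37) = 1 + max(4, 1) = 5
Height = 5


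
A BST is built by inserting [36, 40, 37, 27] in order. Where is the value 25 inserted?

Starting tree (level order): [36, 27, 40, None, None, 37]
Insertion path: 36 -> 27
Result: insert 25 as left child of 27
Final tree (level order): [36, 27, 40, 25, None, 37]


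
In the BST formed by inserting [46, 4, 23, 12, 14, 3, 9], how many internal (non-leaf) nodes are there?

Tree built from: [46, 4, 23, 12, 14, 3, 9]
Tree (level-order array): [46, 4, None, 3, 23, None, None, 12, None, 9, 14]
Rule: An internal node has at least one child.
Per-node child counts:
  node 46: 1 child(ren)
  node 4: 2 child(ren)
  node 3: 0 child(ren)
  node 23: 1 child(ren)
  node 12: 2 child(ren)
  node 9: 0 child(ren)
  node 14: 0 child(ren)
Matching nodes: [46, 4, 23, 12]
Count of internal (non-leaf) nodes: 4


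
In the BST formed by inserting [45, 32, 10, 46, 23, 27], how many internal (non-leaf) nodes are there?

Tree built from: [45, 32, 10, 46, 23, 27]
Tree (level-order array): [45, 32, 46, 10, None, None, None, None, 23, None, 27]
Rule: An internal node has at least one child.
Per-node child counts:
  node 45: 2 child(ren)
  node 32: 1 child(ren)
  node 10: 1 child(ren)
  node 23: 1 child(ren)
  node 27: 0 child(ren)
  node 46: 0 child(ren)
Matching nodes: [45, 32, 10, 23]
Count of internal (non-leaf) nodes: 4


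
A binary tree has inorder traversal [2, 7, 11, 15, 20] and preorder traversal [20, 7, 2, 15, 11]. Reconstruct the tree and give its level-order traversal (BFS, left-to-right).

Inorder:  [2, 7, 11, 15, 20]
Preorder: [20, 7, 2, 15, 11]
Algorithm: preorder visits root first, so consume preorder in order;
for each root, split the current inorder slice at that value into
left-subtree inorder and right-subtree inorder, then recurse.
Recursive splits:
  root=20; inorder splits into left=[2, 7, 11, 15], right=[]
  root=7; inorder splits into left=[2], right=[11, 15]
  root=2; inorder splits into left=[], right=[]
  root=15; inorder splits into left=[11], right=[]
  root=11; inorder splits into left=[], right=[]
Reconstructed level-order: [20, 7, 2, 15, 11]


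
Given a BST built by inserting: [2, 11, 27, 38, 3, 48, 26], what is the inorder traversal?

Tree insertion order: [2, 11, 27, 38, 3, 48, 26]
Tree (level-order array): [2, None, 11, 3, 27, None, None, 26, 38, None, None, None, 48]
Inorder traversal: [2, 3, 11, 26, 27, 38, 48]


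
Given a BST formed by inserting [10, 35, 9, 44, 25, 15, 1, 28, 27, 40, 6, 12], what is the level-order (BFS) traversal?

Tree insertion order: [10, 35, 9, 44, 25, 15, 1, 28, 27, 40, 6, 12]
Tree (level-order array): [10, 9, 35, 1, None, 25, 44, None, 6, 15, 28, 40, None, None, None, 12, None, 27]
BFS from the root, enqueuing left then right child of each popped node:
  queue [10] -> pop 10, enqueue [9, 35], visited so far: [10]
  queue [9, 35] -> pop 9, enqueue [1], visited so far: [10, 9]
  queue [35, 1] -> pop 35, enqueue [25, 44], visited so far: [10, 9, 35]
  queue [1, 25, 44] -> pop 1, enqueue [6], visited so far: [10, 9, 35, 1]
  queue [25, 44, 6] -> pop 25, enqueue [15, 28], visited so far: [10, 9, 35, 1, 25]
  queue [44, 6, 15, 28] -> pop 44, enqueue [40], visited so far: [10, 9, 35, 1, 25, 44]
  queue [6, 15, 28, 40] -> pop 6, enqueue [none], visited so far: [10, 9, 35, 1, 25, 44, 6]
  queue [15, 28, 40] -> pop 15, enqueue [12], visited so far: [10, 9, 35, 1, 25, 44, 6, 15]
  queue [28, 40, 12] -> pop 28, enqueue [27], visited so far: [10, 9, 35, 1, 25, 44, 6, 15, 28]
  queue [40, 12, 27] -> pop 40, enqueue [none], visited so far: [10, 9, 35, 1, 25, 44, 6, 15, 28, 40]
  queue [12, 27] -> pop 12, enqueue [none], visited so far: [10, 9, 35, 1, 25, 44, 6, 15, 28, 40, 12]
  queue [27] -> pop 27, enqueue [none], visited so far: [10, 9, 35, 1, 25, 44, 6, 15, 28, 40, 12, 27]
Result: [10, 9, 35, 1, 25, 44, 6, 15, 28, 40, 12, 27]


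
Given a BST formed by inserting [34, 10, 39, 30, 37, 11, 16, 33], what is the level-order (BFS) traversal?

Tree insertion order: [34, 10, 39, 30, 37, 11, 16, 33]
Tree (level-order array): [34, 10, 39, None, 30, 37, None, 11, 33, None, None, None, 16]
BFS from the root, enqueuing left then right child of each popped node:
  queue [34] -> pop 34, enqueue [10, 39], visited so far: [34]
  queue [10, 39] -> pop 10, enqueue [30], visited so far: [34, 10]
  queue [39, 30] -> pop 39, enqueue [37], visited so far: [34, 10, 39]
  queue [30, 37] -> pop 30, enqueue [11, 33], visited so far: [34, 10, 39, 30]
  queue [37, 11, 33] -> pop 37, enqueue [none], visited so far: [34, 10, 39, 30, 37]
  queue [11, 33] -> pop 11, enqueue [16], visited so far: [34, 10, 39, 30, 37, 11]
  queue [33, 16] -> pop 33, enqueue [none], visited so far: [34, 10, 39, 30, 37, 11, 33]
  queue [16] -> pop 16, enqueue [none], visited so far: [34, 10, 39, 30, 37, 11, 33, 16]
Result: [34, 10, 39, 30, 37, 11, 33, 16]
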